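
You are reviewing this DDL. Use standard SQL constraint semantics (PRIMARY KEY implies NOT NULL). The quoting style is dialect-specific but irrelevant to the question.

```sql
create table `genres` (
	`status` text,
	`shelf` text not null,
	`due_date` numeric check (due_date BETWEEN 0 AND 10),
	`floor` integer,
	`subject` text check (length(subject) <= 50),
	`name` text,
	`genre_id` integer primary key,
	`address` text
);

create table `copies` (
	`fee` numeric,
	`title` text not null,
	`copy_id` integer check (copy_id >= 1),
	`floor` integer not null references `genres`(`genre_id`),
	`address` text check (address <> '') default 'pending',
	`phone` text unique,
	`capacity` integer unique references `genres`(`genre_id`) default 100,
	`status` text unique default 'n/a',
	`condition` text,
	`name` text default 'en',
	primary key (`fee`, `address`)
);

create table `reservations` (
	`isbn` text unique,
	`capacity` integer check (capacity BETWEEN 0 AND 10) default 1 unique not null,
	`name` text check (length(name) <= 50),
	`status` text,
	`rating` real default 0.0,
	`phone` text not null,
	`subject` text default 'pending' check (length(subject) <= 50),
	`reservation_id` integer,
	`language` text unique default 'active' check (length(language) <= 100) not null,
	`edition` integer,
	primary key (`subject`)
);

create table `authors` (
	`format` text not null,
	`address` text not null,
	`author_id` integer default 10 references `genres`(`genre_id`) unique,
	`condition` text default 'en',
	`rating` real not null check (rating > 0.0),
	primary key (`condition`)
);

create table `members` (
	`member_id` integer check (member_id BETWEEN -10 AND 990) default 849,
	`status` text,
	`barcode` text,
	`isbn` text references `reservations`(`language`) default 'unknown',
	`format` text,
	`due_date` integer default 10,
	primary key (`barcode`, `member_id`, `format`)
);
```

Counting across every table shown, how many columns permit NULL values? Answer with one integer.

22

genres: 6 nullable (status, due_date, floor, subject, name, address — PK (genre_id) and explicit NOT NULL columns excluded).
copies: 6 nullable (copy_id, phone, capacity, status, condition, name — PK (fee, address) and explicit NOT NULL columns excluded).
reservations: 6 nullable (isbn, name, status, rating, reservation_id, edition — PK (subject) and explicit NOT NULL columns excluded).
authors: 1 nullable (author_id — PK (condition) and explicit NOT NULL columns excluded).
members: 3 nullable (status, isbn, due_date — PK (barcode, member_id, format) and explicit NOT NULL columns excluded).
Total: 6 + 6 + 6 + 1 + 3 = 22.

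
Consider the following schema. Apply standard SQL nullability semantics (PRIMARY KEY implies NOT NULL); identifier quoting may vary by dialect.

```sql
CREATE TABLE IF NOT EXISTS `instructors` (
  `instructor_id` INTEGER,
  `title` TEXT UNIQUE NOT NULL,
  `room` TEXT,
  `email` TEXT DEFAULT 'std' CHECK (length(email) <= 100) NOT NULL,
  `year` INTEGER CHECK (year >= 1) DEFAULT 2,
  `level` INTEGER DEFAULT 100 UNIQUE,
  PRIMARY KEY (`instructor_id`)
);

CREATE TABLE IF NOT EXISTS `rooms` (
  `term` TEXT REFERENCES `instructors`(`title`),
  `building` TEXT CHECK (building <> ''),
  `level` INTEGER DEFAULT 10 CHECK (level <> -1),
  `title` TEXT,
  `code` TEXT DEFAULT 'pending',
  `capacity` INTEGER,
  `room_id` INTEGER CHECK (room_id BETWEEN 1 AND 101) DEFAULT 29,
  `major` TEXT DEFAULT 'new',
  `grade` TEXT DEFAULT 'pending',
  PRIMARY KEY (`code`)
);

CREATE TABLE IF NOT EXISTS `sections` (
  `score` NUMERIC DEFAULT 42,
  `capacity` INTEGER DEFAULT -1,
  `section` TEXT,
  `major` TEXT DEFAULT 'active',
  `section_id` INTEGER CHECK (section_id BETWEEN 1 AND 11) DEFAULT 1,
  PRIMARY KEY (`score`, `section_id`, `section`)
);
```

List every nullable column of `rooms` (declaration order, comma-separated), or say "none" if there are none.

- term: a foreign key column may be NULL unless separately constrained → nullable.
- building: CHECK does not forbid NULL (a CHECK constraint passes when its expression is NULL) → nullable.
- level: CHECK does not forbid NULL (a CHECK constraint passes when its expression is NULL) → nullable.
- title: no NOT NULL constraint applies → nullable.
- code: part of the PRIMARY KEY, which implies NOT NULL → not nullable.
- capacity: no NOT NULL constraint applies → nullable.
- room_id: CHECK does not forbid NULL (a CHECK constraint passes when its expression is NULL) → nullable.
- major: DEFAULT only fills an omitted column; an explicit NULL is still allowed → nullable.
- grade: DEFAULT only fills an omitted column; an explicit NULL is still allowed → nullable.

term, building, level, title, capacity, room_id, major, grade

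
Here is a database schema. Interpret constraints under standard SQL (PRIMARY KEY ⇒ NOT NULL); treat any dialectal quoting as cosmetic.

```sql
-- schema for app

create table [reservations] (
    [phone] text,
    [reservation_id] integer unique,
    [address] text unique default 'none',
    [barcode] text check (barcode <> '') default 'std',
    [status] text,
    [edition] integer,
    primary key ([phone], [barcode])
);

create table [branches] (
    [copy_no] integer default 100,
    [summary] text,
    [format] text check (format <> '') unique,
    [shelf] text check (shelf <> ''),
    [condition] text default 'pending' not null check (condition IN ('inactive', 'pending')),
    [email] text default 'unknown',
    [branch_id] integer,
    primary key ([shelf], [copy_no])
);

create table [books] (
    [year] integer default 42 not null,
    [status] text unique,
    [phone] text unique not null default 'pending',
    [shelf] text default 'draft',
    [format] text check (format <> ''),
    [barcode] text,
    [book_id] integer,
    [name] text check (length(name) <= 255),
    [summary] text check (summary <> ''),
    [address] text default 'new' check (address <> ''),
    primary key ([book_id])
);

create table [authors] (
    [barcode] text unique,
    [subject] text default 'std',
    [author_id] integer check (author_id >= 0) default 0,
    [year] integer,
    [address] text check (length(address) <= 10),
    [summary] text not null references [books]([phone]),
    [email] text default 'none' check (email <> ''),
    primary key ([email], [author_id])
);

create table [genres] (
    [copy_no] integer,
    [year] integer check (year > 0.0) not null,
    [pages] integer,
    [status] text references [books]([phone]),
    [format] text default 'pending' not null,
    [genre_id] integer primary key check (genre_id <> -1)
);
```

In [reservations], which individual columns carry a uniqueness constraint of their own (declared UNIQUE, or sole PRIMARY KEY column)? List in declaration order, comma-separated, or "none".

reservation_id, address

- phone: part of a composite PRIMARY KEY — only the tuple is unique, not this column on its own.
- reservation_id: declared UNIQUE → unique.
- address: declared UNIQUE → unique.
- barcode: part of a composite PRIMARY KEY — only the tuple is unique, not this column on its own.
- status: no UNIQUE or single-column PK constraint.
- edition: no UNIQUE or single-column PK constraint.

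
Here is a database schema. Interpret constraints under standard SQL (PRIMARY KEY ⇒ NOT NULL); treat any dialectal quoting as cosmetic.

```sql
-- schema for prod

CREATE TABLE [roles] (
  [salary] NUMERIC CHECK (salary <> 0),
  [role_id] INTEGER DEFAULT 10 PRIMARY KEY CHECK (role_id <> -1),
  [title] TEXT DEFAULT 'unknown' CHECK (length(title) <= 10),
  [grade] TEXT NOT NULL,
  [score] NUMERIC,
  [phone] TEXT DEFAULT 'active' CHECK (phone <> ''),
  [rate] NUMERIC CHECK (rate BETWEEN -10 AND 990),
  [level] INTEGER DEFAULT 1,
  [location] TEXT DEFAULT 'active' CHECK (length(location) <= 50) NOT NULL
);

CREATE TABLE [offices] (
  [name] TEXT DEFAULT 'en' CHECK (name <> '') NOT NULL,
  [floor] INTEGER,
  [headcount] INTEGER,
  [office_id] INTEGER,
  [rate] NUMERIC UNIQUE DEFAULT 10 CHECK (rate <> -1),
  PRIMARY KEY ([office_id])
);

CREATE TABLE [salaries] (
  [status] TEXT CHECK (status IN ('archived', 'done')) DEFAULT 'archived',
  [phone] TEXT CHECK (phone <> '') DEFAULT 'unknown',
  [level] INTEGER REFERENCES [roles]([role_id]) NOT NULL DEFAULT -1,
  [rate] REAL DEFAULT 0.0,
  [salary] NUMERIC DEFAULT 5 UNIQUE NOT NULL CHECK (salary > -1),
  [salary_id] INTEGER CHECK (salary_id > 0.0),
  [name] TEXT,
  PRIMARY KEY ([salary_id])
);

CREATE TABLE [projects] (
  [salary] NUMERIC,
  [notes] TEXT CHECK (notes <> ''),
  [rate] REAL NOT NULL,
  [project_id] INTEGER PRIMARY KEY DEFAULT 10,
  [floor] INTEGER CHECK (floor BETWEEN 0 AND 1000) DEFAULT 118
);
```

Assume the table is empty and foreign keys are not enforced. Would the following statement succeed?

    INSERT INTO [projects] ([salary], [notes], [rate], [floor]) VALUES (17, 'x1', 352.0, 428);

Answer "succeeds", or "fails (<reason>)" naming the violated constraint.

NOT NULL columns: project_id defaults to 10; rate is supplied.
CHECK constraints: 'x1' satisfies (notes <> ''); 428 satisfies (floor BETWEEN 0 AND 1000).
No constraint is violated.

succeeds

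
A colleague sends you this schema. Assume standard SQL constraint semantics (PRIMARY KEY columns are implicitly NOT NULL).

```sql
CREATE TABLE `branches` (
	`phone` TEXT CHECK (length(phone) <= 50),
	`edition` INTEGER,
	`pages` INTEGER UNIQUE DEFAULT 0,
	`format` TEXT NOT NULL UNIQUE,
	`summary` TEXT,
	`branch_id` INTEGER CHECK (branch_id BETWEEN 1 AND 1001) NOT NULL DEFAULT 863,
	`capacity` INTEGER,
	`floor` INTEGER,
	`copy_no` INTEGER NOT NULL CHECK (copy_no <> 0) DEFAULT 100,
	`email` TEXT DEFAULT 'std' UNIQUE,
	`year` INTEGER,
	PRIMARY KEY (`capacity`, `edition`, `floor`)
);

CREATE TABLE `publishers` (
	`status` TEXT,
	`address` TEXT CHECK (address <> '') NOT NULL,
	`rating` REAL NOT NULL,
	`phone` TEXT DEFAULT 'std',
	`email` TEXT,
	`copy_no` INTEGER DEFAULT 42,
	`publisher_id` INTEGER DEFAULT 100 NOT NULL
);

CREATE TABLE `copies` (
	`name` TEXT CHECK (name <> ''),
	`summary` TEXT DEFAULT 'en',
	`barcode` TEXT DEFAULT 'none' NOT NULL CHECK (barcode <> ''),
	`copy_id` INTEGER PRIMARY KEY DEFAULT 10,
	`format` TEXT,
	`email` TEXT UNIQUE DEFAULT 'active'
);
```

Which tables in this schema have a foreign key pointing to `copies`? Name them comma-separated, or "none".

No REFERENCES clause anywhere in the schema names copies.

none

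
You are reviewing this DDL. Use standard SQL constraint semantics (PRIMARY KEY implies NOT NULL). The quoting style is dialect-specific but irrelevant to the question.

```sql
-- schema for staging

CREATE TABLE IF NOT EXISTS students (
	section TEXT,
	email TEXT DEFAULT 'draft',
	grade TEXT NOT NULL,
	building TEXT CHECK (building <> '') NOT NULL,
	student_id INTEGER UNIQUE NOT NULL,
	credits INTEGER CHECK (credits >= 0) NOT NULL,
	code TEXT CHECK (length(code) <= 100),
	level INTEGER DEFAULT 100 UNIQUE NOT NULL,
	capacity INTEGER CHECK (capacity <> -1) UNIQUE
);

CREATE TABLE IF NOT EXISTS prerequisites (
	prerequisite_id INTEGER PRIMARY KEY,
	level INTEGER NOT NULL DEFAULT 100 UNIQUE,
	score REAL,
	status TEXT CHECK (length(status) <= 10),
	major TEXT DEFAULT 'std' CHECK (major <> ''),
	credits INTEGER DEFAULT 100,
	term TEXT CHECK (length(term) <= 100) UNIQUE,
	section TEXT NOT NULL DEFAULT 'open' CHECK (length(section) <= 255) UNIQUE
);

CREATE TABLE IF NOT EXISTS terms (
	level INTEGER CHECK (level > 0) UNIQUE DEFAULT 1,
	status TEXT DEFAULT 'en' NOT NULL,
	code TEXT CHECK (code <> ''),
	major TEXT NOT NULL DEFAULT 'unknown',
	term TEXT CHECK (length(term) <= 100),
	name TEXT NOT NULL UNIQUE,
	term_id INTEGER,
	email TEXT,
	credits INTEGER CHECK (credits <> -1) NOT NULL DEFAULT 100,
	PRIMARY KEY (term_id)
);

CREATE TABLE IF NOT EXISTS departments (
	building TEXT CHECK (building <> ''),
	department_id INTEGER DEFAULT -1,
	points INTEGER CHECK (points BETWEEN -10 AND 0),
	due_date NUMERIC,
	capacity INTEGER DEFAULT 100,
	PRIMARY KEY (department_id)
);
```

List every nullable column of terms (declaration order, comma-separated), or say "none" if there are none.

- level: CHECK does not forbid NULL (a CHECK constraint passes when its expression is NULL) → nullable.
- status: declared NOT NULL → not nullable.
- code: CHECK does not forbid NULL (a CHECK constraint passes when its expression is NULL) → nullable.
- major: declared NOT NULL → not nullable.
- term: CHECK does not forbid NULL (a CHECK constraint passes when its expression is NULL) → nullable.
- name: declared NOT NULL → not nullable.
- term_id: part of the PRIMARY KEY, which implies NOT NULL → not nullable.
- email: no NOT NULL constraint applies → nullable.
- credits: declared NOT NULL → not nullable.

level, code, term, email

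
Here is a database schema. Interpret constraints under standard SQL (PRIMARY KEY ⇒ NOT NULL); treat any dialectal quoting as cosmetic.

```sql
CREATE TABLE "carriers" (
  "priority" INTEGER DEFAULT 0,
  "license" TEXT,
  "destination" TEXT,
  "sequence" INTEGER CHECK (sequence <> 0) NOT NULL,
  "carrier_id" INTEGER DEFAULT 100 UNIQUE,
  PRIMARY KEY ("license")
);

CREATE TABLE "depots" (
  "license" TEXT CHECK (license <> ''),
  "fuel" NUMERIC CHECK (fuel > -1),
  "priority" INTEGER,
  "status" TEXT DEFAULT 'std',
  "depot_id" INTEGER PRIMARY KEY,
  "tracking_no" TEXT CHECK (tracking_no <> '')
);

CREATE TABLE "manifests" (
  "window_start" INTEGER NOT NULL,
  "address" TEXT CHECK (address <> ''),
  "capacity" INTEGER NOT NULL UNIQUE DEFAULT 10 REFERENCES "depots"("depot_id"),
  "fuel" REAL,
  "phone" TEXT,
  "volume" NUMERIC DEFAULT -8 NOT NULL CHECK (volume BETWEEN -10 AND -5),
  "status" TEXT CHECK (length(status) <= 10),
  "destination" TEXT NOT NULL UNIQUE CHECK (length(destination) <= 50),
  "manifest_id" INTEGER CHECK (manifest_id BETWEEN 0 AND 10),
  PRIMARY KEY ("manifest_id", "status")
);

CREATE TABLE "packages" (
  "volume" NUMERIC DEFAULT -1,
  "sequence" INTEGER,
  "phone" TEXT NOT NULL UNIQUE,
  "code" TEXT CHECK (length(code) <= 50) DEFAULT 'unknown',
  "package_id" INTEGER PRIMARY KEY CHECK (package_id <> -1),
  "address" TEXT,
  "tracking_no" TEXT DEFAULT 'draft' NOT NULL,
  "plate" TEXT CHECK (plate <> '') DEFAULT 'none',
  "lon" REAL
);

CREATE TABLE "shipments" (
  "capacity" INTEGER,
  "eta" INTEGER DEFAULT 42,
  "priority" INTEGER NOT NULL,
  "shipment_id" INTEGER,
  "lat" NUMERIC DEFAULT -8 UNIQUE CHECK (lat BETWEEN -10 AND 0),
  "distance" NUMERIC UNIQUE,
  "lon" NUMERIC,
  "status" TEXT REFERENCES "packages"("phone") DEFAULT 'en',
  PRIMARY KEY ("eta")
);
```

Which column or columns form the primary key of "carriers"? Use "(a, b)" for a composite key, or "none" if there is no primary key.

license is declared PRIMARY KEY as a table-level PRIMARY KEY clause.

license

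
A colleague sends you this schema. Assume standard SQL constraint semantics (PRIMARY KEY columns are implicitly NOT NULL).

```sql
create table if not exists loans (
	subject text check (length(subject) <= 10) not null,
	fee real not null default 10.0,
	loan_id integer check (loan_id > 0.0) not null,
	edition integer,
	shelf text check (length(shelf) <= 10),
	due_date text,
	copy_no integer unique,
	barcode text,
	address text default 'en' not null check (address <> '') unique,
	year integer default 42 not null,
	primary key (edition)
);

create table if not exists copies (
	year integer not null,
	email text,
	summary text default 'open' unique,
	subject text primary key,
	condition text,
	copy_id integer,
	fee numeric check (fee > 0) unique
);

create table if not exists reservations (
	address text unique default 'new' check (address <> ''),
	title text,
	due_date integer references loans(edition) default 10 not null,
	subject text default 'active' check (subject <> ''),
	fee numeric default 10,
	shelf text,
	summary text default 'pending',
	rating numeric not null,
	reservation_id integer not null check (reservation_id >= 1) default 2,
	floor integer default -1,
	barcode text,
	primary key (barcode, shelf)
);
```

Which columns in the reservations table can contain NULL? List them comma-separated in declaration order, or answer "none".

address, title, subject, fee, summary, floor

- address: CHECK does not forbid NULL (a CHECK constraint passes when its expression is NULL) → nullable.
- title: no NOT NULL constraint applies → nullable.
- due_date: declared NOT NULL → not nullable.
- subject: CHECK does not forbid NULL (a CHECK constraint passes when its expression is NULL) → nullable.
- fee: DEFAULT only fills an omitted column; an explicit NULL is still allowed → nullable.
- shelf: part of the PRIMARY KEY, which implies NOT NULL → not nullable.
- summary: DEFAULT only fills an omitted column; an explicit NULL is still allowed → nullable.
- rating: declared NOT NULL → not nullable.
- reservation_id: declared NOT NULL → not nullable.
- floor: DEFAULT only fills an omitted column; an explicit NULL is still allowed → nullable.
- barcode: part of the PRIMARY KEY, which implies NOT NULL → not nullable.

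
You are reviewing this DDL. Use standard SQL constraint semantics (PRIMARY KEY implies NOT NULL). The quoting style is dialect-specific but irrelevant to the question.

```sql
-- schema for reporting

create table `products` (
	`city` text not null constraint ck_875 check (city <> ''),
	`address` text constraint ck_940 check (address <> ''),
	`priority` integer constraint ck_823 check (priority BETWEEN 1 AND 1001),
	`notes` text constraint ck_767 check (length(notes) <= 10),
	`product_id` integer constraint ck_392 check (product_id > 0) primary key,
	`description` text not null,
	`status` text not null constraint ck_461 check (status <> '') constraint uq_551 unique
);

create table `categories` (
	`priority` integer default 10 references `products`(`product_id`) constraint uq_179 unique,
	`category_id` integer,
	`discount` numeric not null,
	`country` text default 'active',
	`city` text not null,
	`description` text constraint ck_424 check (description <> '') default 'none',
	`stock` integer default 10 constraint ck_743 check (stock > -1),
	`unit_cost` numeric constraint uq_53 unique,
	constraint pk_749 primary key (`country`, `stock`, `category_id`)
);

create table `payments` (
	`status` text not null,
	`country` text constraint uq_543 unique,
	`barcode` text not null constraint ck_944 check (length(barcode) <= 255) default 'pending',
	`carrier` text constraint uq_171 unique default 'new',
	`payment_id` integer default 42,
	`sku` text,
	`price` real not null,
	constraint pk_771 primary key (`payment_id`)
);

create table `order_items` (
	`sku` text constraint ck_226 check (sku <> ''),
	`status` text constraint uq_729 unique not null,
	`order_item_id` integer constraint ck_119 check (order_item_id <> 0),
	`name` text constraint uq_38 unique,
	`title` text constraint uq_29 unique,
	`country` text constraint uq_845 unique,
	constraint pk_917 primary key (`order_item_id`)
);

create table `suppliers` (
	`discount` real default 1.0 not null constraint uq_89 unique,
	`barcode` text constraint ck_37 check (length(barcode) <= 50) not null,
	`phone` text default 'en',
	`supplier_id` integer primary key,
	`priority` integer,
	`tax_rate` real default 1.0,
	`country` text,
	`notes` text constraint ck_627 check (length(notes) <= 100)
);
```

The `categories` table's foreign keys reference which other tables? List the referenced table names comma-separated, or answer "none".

products

- priority REFERENCES products(product_id).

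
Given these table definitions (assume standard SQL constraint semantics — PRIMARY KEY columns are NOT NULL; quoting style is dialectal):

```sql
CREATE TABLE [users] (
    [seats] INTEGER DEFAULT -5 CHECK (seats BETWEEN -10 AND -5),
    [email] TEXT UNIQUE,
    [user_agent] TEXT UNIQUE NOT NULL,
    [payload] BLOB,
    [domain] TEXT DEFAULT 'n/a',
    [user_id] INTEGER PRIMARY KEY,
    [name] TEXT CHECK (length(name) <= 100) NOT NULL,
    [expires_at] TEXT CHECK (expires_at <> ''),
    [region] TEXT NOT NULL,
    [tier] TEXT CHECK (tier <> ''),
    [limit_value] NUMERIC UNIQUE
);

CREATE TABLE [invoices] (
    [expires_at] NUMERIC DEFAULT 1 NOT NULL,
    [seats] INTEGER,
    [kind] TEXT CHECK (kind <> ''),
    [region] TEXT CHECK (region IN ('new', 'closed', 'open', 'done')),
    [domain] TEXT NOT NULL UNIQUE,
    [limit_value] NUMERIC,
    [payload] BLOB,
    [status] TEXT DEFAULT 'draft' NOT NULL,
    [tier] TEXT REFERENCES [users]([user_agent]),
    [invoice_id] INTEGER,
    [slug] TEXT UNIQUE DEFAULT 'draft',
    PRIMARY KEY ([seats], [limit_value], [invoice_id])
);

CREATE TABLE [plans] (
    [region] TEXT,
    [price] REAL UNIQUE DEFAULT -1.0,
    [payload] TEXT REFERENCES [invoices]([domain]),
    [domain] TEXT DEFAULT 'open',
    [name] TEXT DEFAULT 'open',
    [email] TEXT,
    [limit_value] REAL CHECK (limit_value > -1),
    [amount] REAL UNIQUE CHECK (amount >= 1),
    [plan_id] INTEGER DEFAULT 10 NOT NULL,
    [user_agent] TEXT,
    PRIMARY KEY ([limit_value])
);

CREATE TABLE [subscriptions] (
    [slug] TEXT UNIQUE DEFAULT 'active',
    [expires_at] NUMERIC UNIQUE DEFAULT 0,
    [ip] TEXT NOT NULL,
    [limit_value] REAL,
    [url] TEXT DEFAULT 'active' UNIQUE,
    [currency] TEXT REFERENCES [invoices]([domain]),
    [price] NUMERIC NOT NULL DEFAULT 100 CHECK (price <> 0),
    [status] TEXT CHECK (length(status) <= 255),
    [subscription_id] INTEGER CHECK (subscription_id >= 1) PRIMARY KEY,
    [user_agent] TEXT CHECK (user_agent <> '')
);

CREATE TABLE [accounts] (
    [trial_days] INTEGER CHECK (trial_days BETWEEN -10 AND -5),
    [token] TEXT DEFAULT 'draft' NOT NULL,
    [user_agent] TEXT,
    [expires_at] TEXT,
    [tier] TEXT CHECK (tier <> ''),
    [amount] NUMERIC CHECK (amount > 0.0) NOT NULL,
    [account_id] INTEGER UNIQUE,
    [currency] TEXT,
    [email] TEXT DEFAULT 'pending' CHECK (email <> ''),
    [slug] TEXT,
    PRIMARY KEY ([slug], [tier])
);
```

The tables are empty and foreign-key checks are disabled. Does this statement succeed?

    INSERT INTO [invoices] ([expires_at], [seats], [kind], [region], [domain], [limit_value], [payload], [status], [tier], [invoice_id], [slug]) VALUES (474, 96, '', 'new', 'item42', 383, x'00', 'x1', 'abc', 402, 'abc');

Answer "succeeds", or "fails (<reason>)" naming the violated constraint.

fails (CHECK on kind)

The value '' for kind violates CHECK (kind <> '').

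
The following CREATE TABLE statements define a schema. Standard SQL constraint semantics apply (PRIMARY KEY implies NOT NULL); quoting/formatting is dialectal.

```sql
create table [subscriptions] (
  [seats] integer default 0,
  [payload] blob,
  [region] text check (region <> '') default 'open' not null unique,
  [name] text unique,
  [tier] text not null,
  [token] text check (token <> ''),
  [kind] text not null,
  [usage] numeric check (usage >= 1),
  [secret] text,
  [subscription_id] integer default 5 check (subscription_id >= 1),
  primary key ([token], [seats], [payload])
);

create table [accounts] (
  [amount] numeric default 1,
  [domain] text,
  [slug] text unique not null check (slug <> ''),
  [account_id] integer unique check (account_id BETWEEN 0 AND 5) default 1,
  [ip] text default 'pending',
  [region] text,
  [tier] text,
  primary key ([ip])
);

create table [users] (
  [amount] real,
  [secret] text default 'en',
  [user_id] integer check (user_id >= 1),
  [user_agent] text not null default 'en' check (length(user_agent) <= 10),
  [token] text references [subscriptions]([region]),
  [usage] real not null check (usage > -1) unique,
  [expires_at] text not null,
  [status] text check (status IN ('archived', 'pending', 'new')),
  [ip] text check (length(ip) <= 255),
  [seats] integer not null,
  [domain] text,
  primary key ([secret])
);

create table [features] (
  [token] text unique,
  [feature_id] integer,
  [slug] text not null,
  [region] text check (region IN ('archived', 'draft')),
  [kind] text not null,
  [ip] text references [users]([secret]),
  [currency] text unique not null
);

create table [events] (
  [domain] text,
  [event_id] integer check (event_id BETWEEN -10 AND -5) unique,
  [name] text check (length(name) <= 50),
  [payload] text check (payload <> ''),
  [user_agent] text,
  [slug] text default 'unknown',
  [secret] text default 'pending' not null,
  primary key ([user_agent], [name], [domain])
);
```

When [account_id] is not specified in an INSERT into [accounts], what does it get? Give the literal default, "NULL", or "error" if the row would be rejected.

1

account_id has an explicit DEFAULT 1.
When the column is omitted from an INSERT, that default is used.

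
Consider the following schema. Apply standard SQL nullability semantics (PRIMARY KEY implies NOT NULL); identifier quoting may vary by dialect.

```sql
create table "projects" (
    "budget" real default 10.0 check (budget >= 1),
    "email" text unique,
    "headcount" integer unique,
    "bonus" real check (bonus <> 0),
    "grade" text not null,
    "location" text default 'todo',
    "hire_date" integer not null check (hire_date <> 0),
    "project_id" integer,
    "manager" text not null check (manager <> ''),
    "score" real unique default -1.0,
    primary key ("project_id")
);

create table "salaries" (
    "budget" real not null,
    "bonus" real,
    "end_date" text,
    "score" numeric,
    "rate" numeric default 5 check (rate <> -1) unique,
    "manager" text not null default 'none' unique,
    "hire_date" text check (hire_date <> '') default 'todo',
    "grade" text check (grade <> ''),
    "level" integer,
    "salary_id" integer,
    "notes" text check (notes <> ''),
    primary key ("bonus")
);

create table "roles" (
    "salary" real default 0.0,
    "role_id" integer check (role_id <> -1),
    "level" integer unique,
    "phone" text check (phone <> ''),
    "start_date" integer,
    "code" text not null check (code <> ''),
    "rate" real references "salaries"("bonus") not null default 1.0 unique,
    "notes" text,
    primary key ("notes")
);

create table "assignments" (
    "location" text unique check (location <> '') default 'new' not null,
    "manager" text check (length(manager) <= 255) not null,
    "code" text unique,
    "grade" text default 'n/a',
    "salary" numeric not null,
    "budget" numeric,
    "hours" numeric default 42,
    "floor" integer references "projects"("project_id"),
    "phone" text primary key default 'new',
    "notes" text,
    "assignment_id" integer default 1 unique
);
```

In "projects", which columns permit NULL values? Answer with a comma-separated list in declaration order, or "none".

- budget: CHECK does not forbid NULL (a CHECK constraint passes when its expression is NULL) → nullable.
- email: UNIQUE does not imply NOT NULL → nullable.
- headcount: UNIQUE does not imply NOT NULL → nullable.
- bonus: CHECK does not forbid NULL (a CHECK constraint passes when its expression is NULL) → nullable.
- grade: declared NOT NULL → not nullable.
- location: DEFAULT only fills an omitted column; an explicit NULL is still allowed → nullable.
- hire_date: declared NOT NULL → not nullable.
- project_id: part of the PRIMARY KEY, which implies NOT NULL → not nullable.
- manager: declared NOT NULL → not nullable.
- score: UNIQUE does not imply NOT NULL → nullable.

budget, email, headcount, bonus, location, score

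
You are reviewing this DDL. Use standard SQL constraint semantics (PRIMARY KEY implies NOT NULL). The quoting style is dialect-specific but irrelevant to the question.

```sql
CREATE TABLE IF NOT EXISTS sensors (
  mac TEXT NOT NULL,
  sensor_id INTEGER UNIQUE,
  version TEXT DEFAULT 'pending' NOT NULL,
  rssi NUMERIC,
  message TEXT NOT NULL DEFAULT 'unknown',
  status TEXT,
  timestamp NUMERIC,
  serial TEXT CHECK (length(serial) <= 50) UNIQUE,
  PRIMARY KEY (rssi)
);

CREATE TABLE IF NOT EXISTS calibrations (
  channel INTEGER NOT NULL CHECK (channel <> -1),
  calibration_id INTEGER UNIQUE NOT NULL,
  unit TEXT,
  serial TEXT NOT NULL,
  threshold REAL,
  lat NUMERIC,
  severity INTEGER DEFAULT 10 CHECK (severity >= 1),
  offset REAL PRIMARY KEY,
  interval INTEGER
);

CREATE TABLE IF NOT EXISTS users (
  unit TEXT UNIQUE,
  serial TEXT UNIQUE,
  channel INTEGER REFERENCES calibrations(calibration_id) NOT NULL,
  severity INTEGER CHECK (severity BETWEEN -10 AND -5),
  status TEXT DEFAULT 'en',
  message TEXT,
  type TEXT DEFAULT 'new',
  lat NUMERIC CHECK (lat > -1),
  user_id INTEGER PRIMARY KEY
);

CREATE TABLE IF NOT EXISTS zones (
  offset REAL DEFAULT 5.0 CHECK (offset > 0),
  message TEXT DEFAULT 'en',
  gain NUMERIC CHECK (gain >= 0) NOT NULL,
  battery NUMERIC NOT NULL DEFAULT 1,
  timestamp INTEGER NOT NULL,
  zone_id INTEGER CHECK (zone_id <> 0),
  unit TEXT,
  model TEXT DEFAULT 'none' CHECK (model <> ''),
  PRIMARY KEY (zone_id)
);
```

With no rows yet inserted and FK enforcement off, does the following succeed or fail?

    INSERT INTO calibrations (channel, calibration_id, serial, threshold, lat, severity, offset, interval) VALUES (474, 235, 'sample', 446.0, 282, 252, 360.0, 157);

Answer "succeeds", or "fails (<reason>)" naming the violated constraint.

succeeds

NOT NULL columns: calibration_id is supplied; channel is supplied; offset is supplied; serial is supplied.
CHECK constraints: 474 satisfies (channel <> -1); 252 satisfies (severity >= 1).
No constraint is violated.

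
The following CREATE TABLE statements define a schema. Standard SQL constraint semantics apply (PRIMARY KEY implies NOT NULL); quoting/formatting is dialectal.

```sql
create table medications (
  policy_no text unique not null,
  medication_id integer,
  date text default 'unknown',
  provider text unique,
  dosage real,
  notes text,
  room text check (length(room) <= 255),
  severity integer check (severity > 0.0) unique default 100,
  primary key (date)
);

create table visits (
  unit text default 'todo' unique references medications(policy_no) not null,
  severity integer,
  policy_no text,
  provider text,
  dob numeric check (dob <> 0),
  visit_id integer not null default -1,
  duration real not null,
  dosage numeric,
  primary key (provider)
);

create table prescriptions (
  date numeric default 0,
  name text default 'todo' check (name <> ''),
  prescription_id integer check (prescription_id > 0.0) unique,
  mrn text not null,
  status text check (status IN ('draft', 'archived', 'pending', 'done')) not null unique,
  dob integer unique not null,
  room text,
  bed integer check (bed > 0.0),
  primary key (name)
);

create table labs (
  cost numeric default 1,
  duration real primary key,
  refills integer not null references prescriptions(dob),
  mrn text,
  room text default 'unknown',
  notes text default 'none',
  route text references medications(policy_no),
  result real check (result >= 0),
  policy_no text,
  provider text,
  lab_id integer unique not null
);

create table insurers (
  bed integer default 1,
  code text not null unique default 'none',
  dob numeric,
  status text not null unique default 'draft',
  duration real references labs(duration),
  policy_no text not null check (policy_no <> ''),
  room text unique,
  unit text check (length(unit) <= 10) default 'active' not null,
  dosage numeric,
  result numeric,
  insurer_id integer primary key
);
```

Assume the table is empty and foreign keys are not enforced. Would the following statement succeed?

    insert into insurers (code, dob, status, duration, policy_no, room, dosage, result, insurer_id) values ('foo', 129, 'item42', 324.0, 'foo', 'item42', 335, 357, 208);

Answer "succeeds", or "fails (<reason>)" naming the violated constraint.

NOT NULL columns: code is supplied; insurer_id is supplied; policy_no is supplied; status is supplied; unit defaults to 'active'.
CHECK constraints: 'foo' satisfies (policy_no <> '').
No constraint is violated.

succeeds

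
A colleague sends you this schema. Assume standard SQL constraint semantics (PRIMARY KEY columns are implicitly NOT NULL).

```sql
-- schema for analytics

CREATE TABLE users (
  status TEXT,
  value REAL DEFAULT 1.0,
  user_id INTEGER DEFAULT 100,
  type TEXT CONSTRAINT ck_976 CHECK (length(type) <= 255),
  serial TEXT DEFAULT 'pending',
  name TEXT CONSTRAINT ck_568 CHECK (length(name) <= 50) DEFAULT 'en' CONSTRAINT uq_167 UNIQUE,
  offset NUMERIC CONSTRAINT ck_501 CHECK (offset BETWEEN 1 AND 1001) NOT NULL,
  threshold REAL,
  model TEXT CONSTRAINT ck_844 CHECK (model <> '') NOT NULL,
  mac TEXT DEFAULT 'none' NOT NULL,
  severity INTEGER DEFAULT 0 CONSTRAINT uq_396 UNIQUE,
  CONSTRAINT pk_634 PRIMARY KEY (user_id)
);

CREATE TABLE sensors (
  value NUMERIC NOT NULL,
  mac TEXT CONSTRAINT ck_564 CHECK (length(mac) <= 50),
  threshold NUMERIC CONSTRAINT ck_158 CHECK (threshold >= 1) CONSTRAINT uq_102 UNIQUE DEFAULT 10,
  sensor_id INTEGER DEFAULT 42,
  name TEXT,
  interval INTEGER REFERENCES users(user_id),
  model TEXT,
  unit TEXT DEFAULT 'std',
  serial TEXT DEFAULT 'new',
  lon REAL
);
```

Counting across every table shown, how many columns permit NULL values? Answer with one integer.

users: 7 nullable (status, value, type, serial, name, threshold, severity — PK (user_id) and explicit NOT NULL columns excluded).
sensors: 9 nullable (mac, threshold, sensor_id, name, interval, model, unit, serial, lon — PK none and explicit NOT NULL columns excluded).
Total: 7 + 9 = 16.

16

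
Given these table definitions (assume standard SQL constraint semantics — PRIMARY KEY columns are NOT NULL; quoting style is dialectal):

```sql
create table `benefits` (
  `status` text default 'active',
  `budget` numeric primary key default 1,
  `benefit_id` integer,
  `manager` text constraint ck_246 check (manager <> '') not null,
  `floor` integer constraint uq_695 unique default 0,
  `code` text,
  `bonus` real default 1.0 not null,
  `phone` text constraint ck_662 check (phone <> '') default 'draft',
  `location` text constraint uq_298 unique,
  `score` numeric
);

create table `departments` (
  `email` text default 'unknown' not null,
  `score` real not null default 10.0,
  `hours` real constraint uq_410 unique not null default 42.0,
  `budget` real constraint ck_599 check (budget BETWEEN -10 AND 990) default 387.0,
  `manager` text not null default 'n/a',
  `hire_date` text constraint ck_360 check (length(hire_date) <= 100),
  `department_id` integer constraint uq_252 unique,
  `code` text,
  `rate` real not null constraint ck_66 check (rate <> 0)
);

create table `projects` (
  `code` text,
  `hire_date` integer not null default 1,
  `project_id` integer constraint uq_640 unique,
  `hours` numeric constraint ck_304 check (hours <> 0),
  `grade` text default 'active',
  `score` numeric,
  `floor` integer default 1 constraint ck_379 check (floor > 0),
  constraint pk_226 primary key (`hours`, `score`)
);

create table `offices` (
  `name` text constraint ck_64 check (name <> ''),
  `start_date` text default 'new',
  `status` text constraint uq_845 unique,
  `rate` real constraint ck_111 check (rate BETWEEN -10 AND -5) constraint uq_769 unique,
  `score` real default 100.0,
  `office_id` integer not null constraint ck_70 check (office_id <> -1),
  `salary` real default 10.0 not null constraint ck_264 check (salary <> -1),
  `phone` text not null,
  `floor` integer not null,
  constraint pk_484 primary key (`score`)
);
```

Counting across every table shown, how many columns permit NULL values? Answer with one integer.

19

benefits: 7 nullable (status, benefit_id, floor, code, phone, location, score — PK (budget) and explicit NOT NULL columns excluded).
departments: 4 nullable (budget, hire_date, department_id, code — PK none and explicit NOT NULL columns excluded).
projects: 4 nullable (code, project_id, grade, floor — PK (hours, score) and explicit NOT NULL columns excluded).
offices: 4 nullable (name, start_date, status, rate — PK (score) and explicit NOT NULL columns excluded).
Total: 7 + 4 + 4 + 4 = 19.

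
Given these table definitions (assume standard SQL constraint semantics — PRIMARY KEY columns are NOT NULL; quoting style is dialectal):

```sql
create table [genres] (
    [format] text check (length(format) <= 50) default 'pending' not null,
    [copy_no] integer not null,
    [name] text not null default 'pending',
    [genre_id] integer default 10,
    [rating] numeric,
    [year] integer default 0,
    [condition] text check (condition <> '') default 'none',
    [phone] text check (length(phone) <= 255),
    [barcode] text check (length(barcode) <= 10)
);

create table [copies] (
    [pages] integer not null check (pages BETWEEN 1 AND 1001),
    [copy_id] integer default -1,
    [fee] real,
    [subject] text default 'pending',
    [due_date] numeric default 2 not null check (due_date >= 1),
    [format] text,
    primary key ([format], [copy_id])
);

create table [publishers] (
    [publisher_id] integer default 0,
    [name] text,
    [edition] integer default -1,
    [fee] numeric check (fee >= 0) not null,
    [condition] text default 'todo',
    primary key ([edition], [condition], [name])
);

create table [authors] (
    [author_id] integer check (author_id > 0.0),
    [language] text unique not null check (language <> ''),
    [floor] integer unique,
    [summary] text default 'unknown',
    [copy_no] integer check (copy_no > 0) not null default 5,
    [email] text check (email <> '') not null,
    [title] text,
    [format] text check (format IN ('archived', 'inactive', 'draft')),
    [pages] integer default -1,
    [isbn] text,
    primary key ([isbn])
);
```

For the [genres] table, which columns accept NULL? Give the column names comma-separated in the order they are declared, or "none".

genre_id, rating, year, condition, phone, barcode

- format: declared NOT NULL → not nullable.
- copy_no: declared NOT NULL → not nullable.
- name: declared NOT NULL → not nullable.
- genre_id: DEFAULT only fills an omitted column; an explicit NULL is still allowed → nullable.
- rating: no NOT NULL constraint applies → nullable.
- year: DEFAULT only fills an omitted column; an explicit NULL is still allowed → nullable.
- condition: CHECK does not forbid NULL (a CHECK constraint passes when its expression is NULL) → nullable.
- phone: CHECK does not forbid NULL (a CHECK constraint passes when its expression is NULL) → nullable.
- barcode: CHECK does not forbid NULL (a CHECK constraint passes when its expression is NULL) → nullable.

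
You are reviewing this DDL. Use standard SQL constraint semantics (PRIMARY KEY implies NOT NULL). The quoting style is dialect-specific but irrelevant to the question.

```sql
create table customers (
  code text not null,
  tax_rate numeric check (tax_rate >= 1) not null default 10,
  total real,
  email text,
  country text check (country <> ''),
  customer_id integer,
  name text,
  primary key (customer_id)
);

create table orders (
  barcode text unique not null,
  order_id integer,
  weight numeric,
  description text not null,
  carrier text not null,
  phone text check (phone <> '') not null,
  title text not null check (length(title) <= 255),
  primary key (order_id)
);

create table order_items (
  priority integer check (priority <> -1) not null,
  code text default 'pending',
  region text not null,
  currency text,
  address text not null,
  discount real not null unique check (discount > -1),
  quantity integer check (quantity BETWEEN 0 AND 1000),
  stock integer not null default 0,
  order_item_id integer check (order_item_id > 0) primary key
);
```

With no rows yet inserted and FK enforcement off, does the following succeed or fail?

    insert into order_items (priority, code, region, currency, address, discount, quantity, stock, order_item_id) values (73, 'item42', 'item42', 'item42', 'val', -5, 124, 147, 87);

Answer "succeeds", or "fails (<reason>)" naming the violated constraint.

fails (CHECK on discount)

The value -5 for discount violates CHECK (discount > -1).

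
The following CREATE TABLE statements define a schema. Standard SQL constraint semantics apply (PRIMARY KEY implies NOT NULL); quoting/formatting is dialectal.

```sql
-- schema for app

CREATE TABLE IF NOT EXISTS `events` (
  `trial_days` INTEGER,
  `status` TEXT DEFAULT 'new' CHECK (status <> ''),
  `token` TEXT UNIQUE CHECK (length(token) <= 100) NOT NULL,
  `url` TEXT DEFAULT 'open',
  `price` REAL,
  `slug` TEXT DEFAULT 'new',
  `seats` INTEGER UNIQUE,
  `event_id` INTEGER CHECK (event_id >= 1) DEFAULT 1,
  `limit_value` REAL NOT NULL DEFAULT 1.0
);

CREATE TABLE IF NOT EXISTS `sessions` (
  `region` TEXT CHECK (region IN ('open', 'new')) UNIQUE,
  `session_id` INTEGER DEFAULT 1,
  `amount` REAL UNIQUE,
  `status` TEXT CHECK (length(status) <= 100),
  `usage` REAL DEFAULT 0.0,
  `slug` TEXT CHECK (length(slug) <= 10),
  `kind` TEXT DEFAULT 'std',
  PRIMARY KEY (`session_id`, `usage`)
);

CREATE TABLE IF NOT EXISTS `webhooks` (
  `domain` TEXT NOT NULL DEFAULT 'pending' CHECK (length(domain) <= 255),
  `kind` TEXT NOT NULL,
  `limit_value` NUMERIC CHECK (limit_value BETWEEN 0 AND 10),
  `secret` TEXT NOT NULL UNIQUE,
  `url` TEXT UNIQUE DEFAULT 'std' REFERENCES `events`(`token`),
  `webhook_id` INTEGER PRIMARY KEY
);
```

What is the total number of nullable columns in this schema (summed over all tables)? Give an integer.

14

events: 7 nullable (trial_days, status, url, price, slug, seats, event_id — PK none and explicit NOT NULL columns excluded).
sessions: 5 nullable (region, amount, status, slug, kind — PK (session_id, usage) and explicit NOT NULL columns excluded).
webhooks: 2 nullable (limit_value, url — PK (webhook_id) and explicit NOT NULL columns excluded).
Total: 7 + 5 + 2 = 14.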